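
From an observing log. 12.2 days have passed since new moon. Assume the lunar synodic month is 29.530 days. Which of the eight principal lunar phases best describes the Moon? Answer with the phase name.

θ ≈ 360° × 12.2/29.530 = 149°, which falls in the waxing gibbous sector.

waxing gibbous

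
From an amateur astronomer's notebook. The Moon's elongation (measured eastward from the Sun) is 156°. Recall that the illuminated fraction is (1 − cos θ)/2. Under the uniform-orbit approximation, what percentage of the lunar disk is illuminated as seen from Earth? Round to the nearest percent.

f = (1 − cos 156°)/2 = (1 − (-0.914))/2 ≈ 0.957, i.e. 96%.

96%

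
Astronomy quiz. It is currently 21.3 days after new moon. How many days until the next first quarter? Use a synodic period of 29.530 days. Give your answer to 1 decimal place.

15.6 days

First quarter occurs at elongation 90°, i.e. at age 29.530 × 90/360 = 7.383 d.
Already past this cycle's first quarter; the next is at 7.383 + 29.530 = 36.913 d, so 36.913 − 21.3 = 15.613 days.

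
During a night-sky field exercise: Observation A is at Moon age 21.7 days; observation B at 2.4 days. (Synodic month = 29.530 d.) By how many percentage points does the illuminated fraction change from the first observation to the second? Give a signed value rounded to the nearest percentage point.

-48 percentage points

First observation: θ = 360°·21.7/29.530 = 264.5°, so f = 0.548.
Second observation: θ = 29.3°, f = 0.064.
Δf = 0.064 − 0.548 = -0.484, i.e. -48 pp.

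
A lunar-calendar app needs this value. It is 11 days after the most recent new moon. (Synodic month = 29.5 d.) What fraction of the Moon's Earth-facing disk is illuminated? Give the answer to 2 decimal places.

The Moon has covered 11/29.5 of its cycle, so θ ≈ 360° × 11/29.5 = 134.2°.
cos 134.2° = (-0.698), so f = (1 − (-0.698))/2 = 0.849.

0.85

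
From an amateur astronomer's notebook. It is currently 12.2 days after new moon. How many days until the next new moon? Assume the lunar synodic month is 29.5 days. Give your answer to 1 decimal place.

17.3 days

The next new moon completes the synodic month: 29.5 − 12.2 = 17.300 days.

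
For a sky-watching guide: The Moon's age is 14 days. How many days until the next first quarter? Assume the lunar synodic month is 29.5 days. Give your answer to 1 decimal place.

22.9 days

First quarter is 0.25 of the way through the cycle: age 0.25 × 29.5 = 7.375 d.
This lunation's first quarter (7.375 d) has passed, so add one period: 36.875 − 14 = 22.875 days.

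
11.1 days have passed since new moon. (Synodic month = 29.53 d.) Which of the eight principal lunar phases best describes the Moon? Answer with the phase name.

At 11.1/29.53 of the cycle, θ ≈ 135° — the waxing gibbous range.

waxing gibbous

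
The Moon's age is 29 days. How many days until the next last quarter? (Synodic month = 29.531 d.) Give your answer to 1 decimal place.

Last quarter occurs at elongation 270°, i.e. at age 29.531 × 270/360 = 22.148 d.
This lunation's last quarter (22.148 d) has passed, so add one period: 51.679 − 29 = 22.679 days.

22.7 days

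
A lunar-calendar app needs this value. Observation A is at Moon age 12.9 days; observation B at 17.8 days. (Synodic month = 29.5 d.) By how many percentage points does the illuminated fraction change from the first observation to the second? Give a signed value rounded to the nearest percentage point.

-6 percentage points

θ₁ = 360° × 12.9/29.5 = 157.4°, f₁ = (1 − cos θ₁)/2 = 0.962.
θ₂ = 360° × 17.8/29.5 = 217.2°, f₂ = (1 − cos θ₂)/2 = 0.898.
Change = f₂ − f₁ = -0.064 → -6 percentage points.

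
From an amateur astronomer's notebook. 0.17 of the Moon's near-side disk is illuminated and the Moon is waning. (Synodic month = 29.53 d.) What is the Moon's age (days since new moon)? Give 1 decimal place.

25.5 days

Invert f = (1 − cos θ)/2 to get cos θ = 1 − 2(0.17) = 0.660, hence θ₀ = arccos 0.660 = 48.7°.
Waning ⇒ past full, so θ = 360° − 48.7° = 311.3°.
That fraction of the synodic month is 311.3/360 × 29.53 d ≈ 25.54 d.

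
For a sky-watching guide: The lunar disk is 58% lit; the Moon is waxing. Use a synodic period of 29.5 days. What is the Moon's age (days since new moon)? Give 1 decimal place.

8.1 days

From f = (1 − cos θ)/2: cos θ = 1 − 2×0.58 = -0.160; arccos → 99.2°.
Waxing ⇒ before full, so θ = 99.2°.
At 360°/29.5 d per day, 99.2° corresponds to 8.13 days.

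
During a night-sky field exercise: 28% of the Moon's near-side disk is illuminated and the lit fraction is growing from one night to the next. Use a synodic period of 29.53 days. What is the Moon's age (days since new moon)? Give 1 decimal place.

5.2 days

From f = (1 − cos θ)/2: cos θ = 1 − 2×0.28 = 0.440; arccos → 63.9°.
The Moon is waxing (0°–180°), so θ = 63.9° directly.
At 360°/29.53 d per day, 63.9° corresponds to 5.24 days.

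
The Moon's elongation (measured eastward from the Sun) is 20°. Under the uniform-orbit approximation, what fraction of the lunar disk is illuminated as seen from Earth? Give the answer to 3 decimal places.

cos 20° = 0.940, so f = (1 − 0.940)/2 = 0.030.

0.030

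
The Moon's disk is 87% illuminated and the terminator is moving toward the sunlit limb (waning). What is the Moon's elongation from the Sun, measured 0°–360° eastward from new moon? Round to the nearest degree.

222°

From f = (1 − cos θ)/2: cos θ = 1 − 2×0.87 = -0.740; arccos → 137.7°.
A waning Moon lies in 180°–360°, so θ = 360° − 137.7° = 222.3°.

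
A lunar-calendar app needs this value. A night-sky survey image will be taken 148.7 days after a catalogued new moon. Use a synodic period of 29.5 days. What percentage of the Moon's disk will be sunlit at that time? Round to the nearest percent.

148.7/29.5 = 5.041 lunations, so 5 complete cycles and 1.20 d into the next.
The Moon has covered 1.20/29.5 of its cycle, so θ ≈ 360° × 1.20/29.5 = 14.6°.
Illuminated fraction = (1 − cos 14.6°)/2 = (1 − 0.968)/2 ≈ 0.016, so 2%.

2%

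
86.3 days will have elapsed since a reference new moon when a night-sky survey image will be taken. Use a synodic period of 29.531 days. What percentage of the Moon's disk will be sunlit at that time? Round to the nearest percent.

6%

86.3/29.531 = 2.922 lunations, so 2 complete cycles and 27.24 d into the next.
Elongation θ = 360° × 27.24/29.531 ≈ 332.0°.
Illuminated fraction = (1 − cos 332.0°)/2 = (1 − 0.883)/2 ≈ 0.058, so 6%.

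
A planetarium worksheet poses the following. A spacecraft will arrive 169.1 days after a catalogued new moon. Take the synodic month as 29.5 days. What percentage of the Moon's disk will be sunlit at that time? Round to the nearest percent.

56%

169.1 d spans 5 complete synodic months (5 × 29.5 = 147.50 d) plus 21.60 d.
The Moon has covered 21.60/29.5 of its cycle, so θ ≈ 360° × 21.60/29.5 = 263.6°.
Illuminated fraction = (1 − cos 263.6°)/2 = (1 − (-0.112))/2 ≈ 0.556, so 56%.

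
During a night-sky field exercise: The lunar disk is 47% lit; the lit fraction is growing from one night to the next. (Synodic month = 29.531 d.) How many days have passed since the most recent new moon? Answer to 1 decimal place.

Invert f = (1 − cos θ)/2 to get cos θ = 1 − 2(0.47) = 0.060, hence θ₀ = arccos 0.060 = 86.6°.
The Moon is waxing (0°–180°), so θ = 86.6° directly.
That fraction of the synodic month is 86.6/360 × 29.531 d ≈ 7.10 d.

7.1 days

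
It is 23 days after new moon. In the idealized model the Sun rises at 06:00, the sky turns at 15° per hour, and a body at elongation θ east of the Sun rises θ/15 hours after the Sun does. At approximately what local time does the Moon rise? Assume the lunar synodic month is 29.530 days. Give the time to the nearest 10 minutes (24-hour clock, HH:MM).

00:40

Phase angle: θ = 360°·(23 d)/(29.530 d) = 280.4°.
The Moon trails the Sun by θ/15 = 280.4/15 ≈ 18.69 hours.
06:00 + 18.693 h ≈ 00:42 → 00:40 to the nearest ten minutes.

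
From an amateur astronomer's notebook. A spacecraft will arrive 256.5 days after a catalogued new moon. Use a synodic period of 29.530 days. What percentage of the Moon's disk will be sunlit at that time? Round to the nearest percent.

Reduce mod P: 256.5 − 8×29.530 = 20.26 d into the current lunation.
The Moon has covered 20.26/29.530 of its cycle, so θ ≈ 360° × 20.26/29.530 = 247.0°.
With cos θ = (-0.391), the lit fraction is (1 − (-0.391))/2 ≈ 0.695, so 70%.

70%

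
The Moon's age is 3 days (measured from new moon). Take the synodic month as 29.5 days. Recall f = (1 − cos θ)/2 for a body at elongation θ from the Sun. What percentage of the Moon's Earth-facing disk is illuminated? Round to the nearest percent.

The Moon has covered 3/29.5 of its cycle, so θ ≈ 360° × 3/29.5 = 36.6°.
Illuminated fraction = (1 − cos 36.6°)/2 = (1 − 0.803)/2 ≈ 0.099, so 10%.

10%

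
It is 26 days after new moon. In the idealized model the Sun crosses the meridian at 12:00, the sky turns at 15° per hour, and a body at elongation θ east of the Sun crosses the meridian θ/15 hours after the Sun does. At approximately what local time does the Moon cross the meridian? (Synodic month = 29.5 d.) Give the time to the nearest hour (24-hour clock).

09:00

The Moon has covered 26/29.5 of its cycle, so θ ≈ 360° × 26/29.5 = 317.3°.
Delay after the Sun = 317.3° / (15°/h) ≈ 21.15 h.
12:00 + 21.15 h ≈ 09:09 → 09:00 to the nearest hour.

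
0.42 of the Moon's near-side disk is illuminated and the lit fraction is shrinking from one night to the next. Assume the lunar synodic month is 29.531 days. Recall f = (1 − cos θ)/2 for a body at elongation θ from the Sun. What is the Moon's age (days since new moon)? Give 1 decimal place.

cos θ = 1 − 2f = 0.160, giving a principal value of 80.8°.
A waning Moon lies in 180°–360°, so θ = 360° − 80.8° = 279.2°.
Age = 29.531 × 279.2°/360° ≈ 22.90 days.

22.9 days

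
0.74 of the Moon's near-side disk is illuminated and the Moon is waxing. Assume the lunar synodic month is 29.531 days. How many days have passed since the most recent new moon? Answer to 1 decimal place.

9.7 days

From f = (1 − cos θ)/2: cos θ = 1 − 2×0.74 = -0.480; arccos → 118.7°.
Before full moon the principal value applies: θ = 118.7°.
That fraction of the synodic month is 118.7/360 × 29.531 d ≈ 9.74 d.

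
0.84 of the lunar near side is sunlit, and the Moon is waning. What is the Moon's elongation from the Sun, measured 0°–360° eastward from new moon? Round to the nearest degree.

227°

From f = (1 − cos θ)/2: cos θ = 1 − 2×0.84 = -0.680; arccos → 132.8°.
Since the Moon is past full (waning), take the reflex angle: θ = 360° − 132.8° = 227.2°.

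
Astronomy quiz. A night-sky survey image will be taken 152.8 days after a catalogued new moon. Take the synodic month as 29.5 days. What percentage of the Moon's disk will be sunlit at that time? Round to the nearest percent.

152.8 d spans 5 complete synodic months (5 × 29.5 = 147.50 d) plus 5.30 d.
Phase angle: θ = 360°·(5.30 d)/(29.5 d) = 64.7°.
cos 64.7° = 0.428, so f = (1 − 0.428)/2 = 0.286, so 29%.

29%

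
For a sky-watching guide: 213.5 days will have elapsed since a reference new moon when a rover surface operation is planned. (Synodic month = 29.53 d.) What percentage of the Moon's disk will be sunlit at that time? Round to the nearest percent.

213.5/29.53 = 7.230 lunations, so 7 complete cycles and 6.79 d into the next.
Phase angle: θ = 360°·(6.79 d)/(29.53 d) = 82.8°.
With cos θ = 0.126, the lit fraction is (1 − 0.126)/2 ≈ 0.437, so 44%.

44%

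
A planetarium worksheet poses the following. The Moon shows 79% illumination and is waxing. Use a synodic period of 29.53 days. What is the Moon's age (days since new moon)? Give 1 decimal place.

Invert f = (1 − cos θ)/2 to get cos θ = 1 − 2(0.79) = -0.580, hence θ₀ = arccos -0.580 = 125.5°.
Before full moon the principal value applies: θ = 125.5°.
At 360°/29.53 d per day, 125.5° corresponds to 10.29 days.

10.3 days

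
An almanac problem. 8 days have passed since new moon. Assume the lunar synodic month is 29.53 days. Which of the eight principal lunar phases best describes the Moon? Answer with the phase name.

θ ≈ 360° × 8/29.53 = 98°, which falls in the first quarter sector.

first quarter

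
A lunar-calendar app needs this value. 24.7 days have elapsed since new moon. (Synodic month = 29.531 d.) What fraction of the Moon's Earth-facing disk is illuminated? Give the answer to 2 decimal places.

0.24

Elongation θ = 360° × 24.7/29.531 ≈ 301.1°.
cos 301.1° = 0.517, so f = (1 − 0.517)/2 = 0.242.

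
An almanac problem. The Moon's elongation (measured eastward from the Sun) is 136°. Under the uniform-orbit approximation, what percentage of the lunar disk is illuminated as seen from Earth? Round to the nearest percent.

86%

Half-versine of 136°: (1 − (-0.719))/2 = 0.860, i.e. 86%.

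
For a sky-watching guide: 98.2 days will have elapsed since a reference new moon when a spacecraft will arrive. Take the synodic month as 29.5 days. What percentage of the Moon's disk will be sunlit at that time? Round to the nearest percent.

74%

98.2/29.5 = 3.329 lunations, so 3 complete cycles and 9.70 d into the next.
The Moon has covered 9.70/29.5 of its cycle, so θ ≈ 360° × 9.70/29.5 = 118.4°.
cos 118.4° = (-0.475), so f = (1 − (-0.475))/2 = 0.738, so 74%.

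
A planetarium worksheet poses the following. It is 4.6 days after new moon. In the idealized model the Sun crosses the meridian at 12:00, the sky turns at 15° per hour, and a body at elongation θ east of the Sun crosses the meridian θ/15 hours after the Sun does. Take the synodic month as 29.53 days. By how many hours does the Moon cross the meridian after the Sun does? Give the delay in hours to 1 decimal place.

The Moon has covered 4.6/29.53 of its cycle, so θ ≈ 360° × 4.6/29.53 = 56.1°.
At 15° of sky rotation per hour, 56.1° corresponds to a 3.74 h lag.
So the Moon crosses the meridian 3.74 h after the Sun.

3.7 h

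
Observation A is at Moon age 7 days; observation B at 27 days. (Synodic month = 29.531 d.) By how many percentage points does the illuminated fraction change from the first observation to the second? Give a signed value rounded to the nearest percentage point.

-39 pp

First observation: θ = 360°·7/29.531 = 85.3°, so f = 0.459.
Second observation: θ = 329.1°, f = 0.071.
Δf = 0.071 − 0.459 = -0.389, i.e. -39 pp.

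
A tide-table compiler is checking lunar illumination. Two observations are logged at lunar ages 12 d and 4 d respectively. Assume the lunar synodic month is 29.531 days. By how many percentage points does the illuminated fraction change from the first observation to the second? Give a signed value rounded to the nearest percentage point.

First observation: θ = 360°·12/29.531 = 146.3°, so f = 0.916.
Second observation: θ = 48.8°, f = 0.170.
Δf = 0.170 − 0.916 = -0.746, i.e. -75 pp.

-75 percentage points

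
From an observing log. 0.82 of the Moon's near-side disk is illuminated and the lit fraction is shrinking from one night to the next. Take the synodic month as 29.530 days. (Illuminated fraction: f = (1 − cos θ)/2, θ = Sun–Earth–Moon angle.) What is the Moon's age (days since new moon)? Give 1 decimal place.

cos θ = 1 − 2f = -0.640, giving a principal value of 129.8°.
Waning ⇒ past full, so θ = 360° − 129.8° = 230.2°.
That fraction of the synodic month is 230.2/360 × 29.530 d ≈ 18.88 d.

18.9 days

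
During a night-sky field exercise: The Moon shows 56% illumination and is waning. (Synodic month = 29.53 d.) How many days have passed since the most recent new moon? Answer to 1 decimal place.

21.6 days

Invert f = (1 − cos θ)/2 to get cos θ = 1 − 2(0.56) = -0.120, hence θ₀ = arccos -0.120 = 96.9°.
Waning ⇒ past full, so θ = 360° − 96.9° = 263.1°.
That fraction of the synodic month is 263.1/360 × 29.53 d ≈ 21.58 d.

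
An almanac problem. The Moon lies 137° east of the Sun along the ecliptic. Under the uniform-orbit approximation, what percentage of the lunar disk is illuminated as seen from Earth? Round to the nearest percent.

87%

Half-versine of 137°: (1 − (-0.731))/2 = 0.866, i.e. 87%.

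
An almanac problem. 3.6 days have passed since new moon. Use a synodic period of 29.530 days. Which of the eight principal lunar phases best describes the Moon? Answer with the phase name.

waxing crescent

At 3.6/29.530 of the cycle, θ ≈ 44° — the waxing crescent range.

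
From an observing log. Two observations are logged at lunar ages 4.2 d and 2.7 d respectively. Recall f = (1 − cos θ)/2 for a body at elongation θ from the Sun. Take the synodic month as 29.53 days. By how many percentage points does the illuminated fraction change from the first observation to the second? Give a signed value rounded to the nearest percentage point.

-11 pp

θ₁ = 360° × 4.2/29.53 = 51.2°, f₁ = (1 − cos θ₁)/2 = 0.187.
θ₂ = 360° × 2.7/29.53 = 32.9°, f₂ = (1 − cos θ₂)/2 = 0.080.
Change = f₂ − f₁ = -0.106 → -11 percentage points.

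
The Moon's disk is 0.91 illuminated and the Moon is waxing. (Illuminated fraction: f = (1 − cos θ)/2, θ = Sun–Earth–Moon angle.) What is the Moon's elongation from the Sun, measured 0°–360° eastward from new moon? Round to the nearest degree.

Invert f = (1 − cos θ)/2 to get cos θ = 1 − 2(0.91) = -0.820, hence θ₀ = arccos -0.820 = 145.1°.
Before full moon the principal value applies: θ = 145.1°.

145°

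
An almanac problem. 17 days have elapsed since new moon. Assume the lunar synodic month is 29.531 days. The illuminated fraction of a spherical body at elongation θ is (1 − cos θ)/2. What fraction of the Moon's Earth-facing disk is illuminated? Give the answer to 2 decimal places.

Elongation θ = 360° × 17/29.531 ≈ 207.2°.
Illuminated fraction = (1 − cos 207.2°)/2 = (1 − (-0.889))/2 ≈ 0.945.

0.94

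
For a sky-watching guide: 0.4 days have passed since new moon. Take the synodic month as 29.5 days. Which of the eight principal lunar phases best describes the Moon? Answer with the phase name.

new moon

θ ≈ 360° × 0.4/29.5 = 5°, which falls in the new moon sector.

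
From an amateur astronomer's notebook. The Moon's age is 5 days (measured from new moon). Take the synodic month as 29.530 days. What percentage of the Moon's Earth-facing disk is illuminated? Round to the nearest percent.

Elongation θ = 360° × 5/29.530 ≈ 61.0°.
Illuminated fraction = (1 − cos 61.0°)/2 = (1 − 0.485)/2 ≈ 0.257, so 26%.

26%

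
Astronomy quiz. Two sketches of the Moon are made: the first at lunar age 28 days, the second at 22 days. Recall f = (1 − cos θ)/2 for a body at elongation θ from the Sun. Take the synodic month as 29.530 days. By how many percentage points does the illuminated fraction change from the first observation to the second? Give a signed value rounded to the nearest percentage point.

First observation: θ = 360°·28/29.530 = 341.3°, so f = 0.026.
Second observation: θ = 268.2°, f = 0.516.
Δf = 0.516 − 0.026 = +0.489, i.e. +49 pp.

+49 pp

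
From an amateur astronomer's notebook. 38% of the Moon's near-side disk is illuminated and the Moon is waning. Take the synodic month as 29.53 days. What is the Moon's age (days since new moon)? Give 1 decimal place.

23.3 days

Invert f = (1 − cos θ)/2 to get cos θ = 1 − 2(0.38) = 0.240, hence θ₀ = arccos 0.240 = 76.1°.
A waning Moon lies in 180°–360°, so θ = 360° − 76.1° = 283.9°.
Age = 29.53 × 283.9°/360° ≈ 23.29 days.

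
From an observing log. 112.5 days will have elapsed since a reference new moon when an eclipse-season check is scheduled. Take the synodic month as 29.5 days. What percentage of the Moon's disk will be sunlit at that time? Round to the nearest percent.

Reduce mod P: 112.5 − 3×29.5 = 24.00 d into the current lunation.
Elongation θ = 360° × 24.00/29.5 ≈ 292.9°.
With cos θ = 0.389, the lit fraction is (1 − 0.389)/2 ≈ 0.306, so 31%.

31%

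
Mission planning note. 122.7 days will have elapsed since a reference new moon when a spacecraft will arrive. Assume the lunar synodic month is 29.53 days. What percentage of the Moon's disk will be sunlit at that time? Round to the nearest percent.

22%

122.7 d spans 4 complete synodic months (4 × 29.53 = 118.12 d) plus 4.58 d.
Elongation θ = 360° × 4.58/29.53 ≈ 55.8°.
Illuminated fraction = (1 − cos 55.8°)/2 = (1 − 0.562)/2 ≈ 0.219, so 22%.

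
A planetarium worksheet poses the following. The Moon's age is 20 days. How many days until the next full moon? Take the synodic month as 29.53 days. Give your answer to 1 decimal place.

Full moon occurs at elongation 180°, i.e. at age 29.53 × 180/360 = 14.765 d.
Already past this cycle's full moon; the next is at 14.765 + 29.53 = 44.295 d, so 44.295 − 20 = 24.295 days.

24.3 days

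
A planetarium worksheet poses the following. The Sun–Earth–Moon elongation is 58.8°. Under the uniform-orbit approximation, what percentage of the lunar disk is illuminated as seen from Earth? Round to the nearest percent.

24%

cos 58.8° = 0.518, so f = (1 − 0.518)/2 = 0.241, i.e. 24%.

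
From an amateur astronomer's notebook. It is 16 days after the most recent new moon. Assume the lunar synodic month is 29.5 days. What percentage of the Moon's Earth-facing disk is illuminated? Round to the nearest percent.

98%

Phase angle: θ = 360°·(16 d)/(29.5 d) = 195.3°.
With cos θ = (-0.965), the lit fraction is (1 − (-0.965))/2 ≈ 0.982, so 98%.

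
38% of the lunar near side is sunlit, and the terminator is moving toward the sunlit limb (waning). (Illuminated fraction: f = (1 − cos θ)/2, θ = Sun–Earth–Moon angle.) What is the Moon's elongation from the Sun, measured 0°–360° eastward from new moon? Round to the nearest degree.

284°

Invert f = (1 − cos θ)/2 to get cos θ = 1 − 2(0.38) = 0.240, hence θ₀ = arccos 0.240 = 76.1°.
Since the Moon is past full (waning), take the reflex angle: θ = 360° − 76.1° = 283.9°.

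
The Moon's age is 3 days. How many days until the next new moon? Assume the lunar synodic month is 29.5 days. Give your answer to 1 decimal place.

One full lunation from the last new moon is 29.5 d; remaining = 29.5 − 3 = 26.500 d.

26.5 days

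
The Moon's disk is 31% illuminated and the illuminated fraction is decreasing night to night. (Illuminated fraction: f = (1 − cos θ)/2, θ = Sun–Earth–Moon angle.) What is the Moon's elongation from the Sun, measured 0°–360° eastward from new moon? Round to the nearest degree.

From f = (1 − cos θ)/2: cos θ = 1 − 2×0.31 = 0.380; arccos → 67.7°.
Waning ⇒ past full, so θ = 360° − 67.7° = 292.3°.

292°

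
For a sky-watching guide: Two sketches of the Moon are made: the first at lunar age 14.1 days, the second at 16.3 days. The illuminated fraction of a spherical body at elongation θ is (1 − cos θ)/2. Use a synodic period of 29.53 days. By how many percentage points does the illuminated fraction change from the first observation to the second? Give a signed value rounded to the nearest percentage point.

θ₁ = 360° × 14.1/29.53 = 171.9°, f₁ = (1 − cos θ₁)/2 = 0.995.
θ₂ = 360° × 16.3/29.53 = 198.7°, f₂ = (1 − cos θ₂)/2 = 0.974.
Change = f₂ − f₁ = -0.021 → -2 percentage points.

-2 percentage points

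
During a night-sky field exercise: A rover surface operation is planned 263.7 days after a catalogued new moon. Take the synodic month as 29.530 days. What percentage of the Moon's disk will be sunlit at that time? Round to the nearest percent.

263.7 d spans 8 complete synodic months (8 × 29.530 = 236.24 d) plus 27.46 d.
Elongation θ = 360° × 27.46/29.530 ≈ 334.8°.
Illuminated fraction = (1 − cos 334.8°)/2 = (1 − 0.905)/2 ≈ 0.048, so 5%.

5%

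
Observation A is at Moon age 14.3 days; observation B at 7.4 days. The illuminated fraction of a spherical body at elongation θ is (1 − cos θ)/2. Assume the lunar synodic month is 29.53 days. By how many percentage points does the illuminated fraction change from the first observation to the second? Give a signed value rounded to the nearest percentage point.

-50 pp

θ₁ = 360° × 14.3/29.53 = 174.3°, f₁ = (1 − cos θ₁)/2 = 0.998.
θ₂ = 360° × 7.4/29.53 = 90.2°, f₂ = (1 − cos θ₂)/2 = 0.502.
Change = f₂ − f₁ = -0.496 → -50 percentage points.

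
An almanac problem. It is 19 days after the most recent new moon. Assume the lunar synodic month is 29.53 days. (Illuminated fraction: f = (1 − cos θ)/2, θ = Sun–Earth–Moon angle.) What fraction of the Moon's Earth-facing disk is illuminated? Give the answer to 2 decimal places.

Phase angle: θ = 360°·(19 d)/(29.53 d) = 231.6°.
With cos θ = (-0.621), the lit fraction is (1 − (-0.621))/2 ≈ 0.810.

0.81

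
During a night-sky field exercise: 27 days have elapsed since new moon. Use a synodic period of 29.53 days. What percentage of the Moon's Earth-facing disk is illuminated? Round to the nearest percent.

7%

The Moon has covered 27/29.53 of its cycle, so θ ≈ 360° × 27/29.53 = 329.2°.
With cos θ = 0.859, the lit fraction is (1 − 0.859)/2 ≈ 0.071, so 7%.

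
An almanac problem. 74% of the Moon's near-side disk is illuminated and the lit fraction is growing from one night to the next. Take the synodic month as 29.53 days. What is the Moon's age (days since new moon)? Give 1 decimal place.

9.7 days

From f = (1 − cos θ)/2: cos θ = 1 − 2×0.74 = -0.480; arccos → 118.7°.
Before full moon the principal value applies: θ = 118.7°.
At 360°/29.53 d per day, 118.7° corresponds to 9.74 days.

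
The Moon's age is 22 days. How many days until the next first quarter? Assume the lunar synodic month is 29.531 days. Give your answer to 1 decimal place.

14.9 days

First quarter occurs at elongation 90°, i.e. at age 29.531 × 90/360 = 7.383 d.
This lunation's first quarter (7.383 d) has passed, so add one period: 36.914 − 22 = 14.914 days.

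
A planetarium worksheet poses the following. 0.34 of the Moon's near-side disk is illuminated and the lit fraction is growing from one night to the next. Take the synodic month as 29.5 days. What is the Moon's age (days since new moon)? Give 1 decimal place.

5.8 days

From f = (1 − cos θ)/2: cos θ = 1 − 2×0.34 = 0.320; arccos → 71.3°.
The Moon is waxing (0°–180°), so θ = 71.3° directly.
Age = 29.5 × 71.3°/360° ≈ 5.85 days.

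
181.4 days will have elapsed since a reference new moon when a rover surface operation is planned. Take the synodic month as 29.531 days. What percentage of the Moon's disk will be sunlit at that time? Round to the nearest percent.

19%

181.4 d spans 6 complete synodic months (6 × 29.531 = 177.19 d) plus 4.21 d.
Phase angle: θ = 360°·(4.21 d)/(29.531 d) = 51.4°.
With cos θ = 0.624, the lit fraction is (1 − 0.624)/2 ≈ 0.188, so 19%.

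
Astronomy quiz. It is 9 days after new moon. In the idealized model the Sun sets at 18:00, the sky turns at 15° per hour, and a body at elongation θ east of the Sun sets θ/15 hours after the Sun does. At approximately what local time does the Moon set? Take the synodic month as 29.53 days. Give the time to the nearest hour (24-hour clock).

01:00

The Moon has covered 9/29.53 of its cycle, so θ ≈ 360° × 9/29.53 = 109.7°.
Delay after the Sun = 109.7° / (15°/h) ≈ 7.31 h.
18:00 + 7.31 h ≈ 01:19 → 01:00 to the nearest hour.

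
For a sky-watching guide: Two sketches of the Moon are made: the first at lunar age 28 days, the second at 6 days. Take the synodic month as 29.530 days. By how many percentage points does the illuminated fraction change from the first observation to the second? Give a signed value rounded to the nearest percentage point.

θ₁ = 360° × 28/29.530 = 341.3°, f₁ = (1 − cos θ₁)/2 = 0.026.
θ₂ = 360° × 6/29.530 = 73.1°, f₂ = (1 − cos θ₂)/2 = 0.355.
Change = f₂ − f₁ = +0.329 → +33 percentage points.

+33 percentage points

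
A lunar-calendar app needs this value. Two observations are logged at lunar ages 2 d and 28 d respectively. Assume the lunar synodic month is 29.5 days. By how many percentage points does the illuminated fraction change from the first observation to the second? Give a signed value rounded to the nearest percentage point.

-2 percentage points

θ₁ = 360° × 2/29.5 = 24.4°, f₁ = (1 − cos θ₁)/2 = 0.045.
θ₂ = 360° × 28/29.5 = 341.7°, f₂ = (1 − cos θ₂)/2 = 0.025.
Change = f₂ − f₁ = -0.019 → -2 percentage points.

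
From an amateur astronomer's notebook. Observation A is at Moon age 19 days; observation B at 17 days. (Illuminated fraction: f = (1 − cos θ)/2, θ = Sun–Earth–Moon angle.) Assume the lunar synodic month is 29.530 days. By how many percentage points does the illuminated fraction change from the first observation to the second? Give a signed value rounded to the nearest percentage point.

+13 percentage points

θ₁ = 360° × 19/29.530 = 231.6°, f₁ = (1 − cos θ₁)/2 = 0.810.
θ₂ = 360° × 17/29.530 = 207.2°, f₂ = (1 − cos θ₂)/2 = 0.945.
Change = f₂ − f₁ = +0.134 → +13 percentage points.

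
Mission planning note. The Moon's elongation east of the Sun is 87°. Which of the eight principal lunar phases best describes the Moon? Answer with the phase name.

first quarter

The first quarter sector spans roughly 68°–112°; 87° falls inside it.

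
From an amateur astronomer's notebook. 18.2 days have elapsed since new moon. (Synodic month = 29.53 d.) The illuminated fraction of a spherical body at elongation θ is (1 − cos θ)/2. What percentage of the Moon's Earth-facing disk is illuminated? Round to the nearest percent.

87%

Elongation θ = 360° × 18.2/29.53 ≈ 221.9°.
With cos θ = (-0.745), the lit fraction is (1 − (-0.745))/2 ≈ 0.872, so 87%.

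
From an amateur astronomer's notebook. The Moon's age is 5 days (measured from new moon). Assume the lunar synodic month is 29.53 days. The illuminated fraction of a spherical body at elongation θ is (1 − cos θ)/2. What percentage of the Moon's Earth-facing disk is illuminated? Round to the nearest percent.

26%

Phase angle: θ = 360°·(5 d)/(29.53 d) = 61.0°.
With cos θ = 0.485, the lit fraction is (1 − 0.485)/2 ≈ 0.257, so 26%.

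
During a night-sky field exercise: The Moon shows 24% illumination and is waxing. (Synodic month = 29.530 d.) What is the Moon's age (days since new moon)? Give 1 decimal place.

4.8 days

From f = (1 − cos θ)/2: cos θ = 1 − 2×0.24 = 0.520; arccos → 58.7°.
Waxing ⇒ before full, so θ = 58.7°.
Age = 29.530 × 58.7°/360° ≈ 4.81 days.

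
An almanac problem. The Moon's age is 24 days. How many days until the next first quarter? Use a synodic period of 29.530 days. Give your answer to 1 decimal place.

First quarter occurs at elongation 90°, i.e. at age 29.530 × 90/360 = 7.383 d.
This lunation's first quarter (7.383 d) has passed, so add one period: 36.913 − 24 = 12.913 days.

12.9 days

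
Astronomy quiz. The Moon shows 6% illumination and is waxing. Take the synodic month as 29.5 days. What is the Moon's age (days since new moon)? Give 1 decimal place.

2.3 days

From f = (1 − cos θ)/2: cos θ = 1 − 2×0.06 = 0.880; arccos → 28.4°.
The Moon is waxing (0°–180°), so θ = 28.4° directly.
At 360°/29.5 d per day, 28.4° corresponds to 2.32 days.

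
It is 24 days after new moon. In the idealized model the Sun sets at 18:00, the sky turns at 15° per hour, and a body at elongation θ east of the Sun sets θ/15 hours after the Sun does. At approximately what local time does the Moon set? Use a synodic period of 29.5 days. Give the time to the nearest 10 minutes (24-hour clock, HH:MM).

Phase angle: θ = 360°·(24 d)/(29.5 d) = 292.9°.
Delay after the Sun = 292.9° / (15°/h) ≈ 19.53 h.
18:00 + 19.525 h ≈ 13:32 → 13:30 to the nearest ten minutes.

13:30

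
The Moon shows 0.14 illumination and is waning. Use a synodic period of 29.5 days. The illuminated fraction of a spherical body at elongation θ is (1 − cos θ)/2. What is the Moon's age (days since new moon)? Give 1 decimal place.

25.9 days

cos θ = 1 − 2f = 0.720, giving a principal value of 43.9°.
Waning ⇒ past full, so θ = 360° − 43.9° = 316.1°.
Age = 29.5 × 316.1°/360° ≈ 25.90 days.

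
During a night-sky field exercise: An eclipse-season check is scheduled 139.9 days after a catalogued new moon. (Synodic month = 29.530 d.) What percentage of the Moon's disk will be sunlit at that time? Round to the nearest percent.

54%

Reduce mod P: 139.9 − 4×29.530 = 21.78 d into the current lunation.
Phase angle: θ = 360°·(21.78 d)/(29.530 d) = 265.5°.
Illuminated fraction = (1 − cos 265.5°)/2 = (1 − (-0.078))/2 ≈ 0.539, so 54%.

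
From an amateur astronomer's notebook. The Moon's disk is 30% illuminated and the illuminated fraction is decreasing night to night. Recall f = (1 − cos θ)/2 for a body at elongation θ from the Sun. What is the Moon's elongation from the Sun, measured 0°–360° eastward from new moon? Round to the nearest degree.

294°

From f = (1 − cos θ)/2: cos θ = 1 − 2×0.30 = 0.400; arccos → 66.4°.
Since the Moon is past full (waning), take the reflex angle: θ = 360° − 66.4° = 293.6°.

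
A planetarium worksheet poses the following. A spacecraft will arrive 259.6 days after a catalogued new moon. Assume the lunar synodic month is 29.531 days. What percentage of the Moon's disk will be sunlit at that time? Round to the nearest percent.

37%

Reduce mod P: 259.6 − 8×29.531 = 23.35 d into the current lunation.
The Moon has covered 23.35/29.531 of its cycle, so θ ≈ 360° × 23.35/29.531 = 284.7°.
With cos θ = 0.253, the lit fraction is (1 − 0.253)/2 ≈ 0.373, so 37%.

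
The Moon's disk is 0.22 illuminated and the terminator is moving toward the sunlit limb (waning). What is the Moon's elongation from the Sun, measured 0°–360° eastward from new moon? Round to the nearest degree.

304°

Invert f = (1 − cos θ)/2 to get cos θ = 1 − 2(0.22) = 0.560, hence θ₀ = arccos 0.560 = 55.9°.
Since the Moon is past full (waning), take the reflex angle: θ = 360° − 55.9° = 304.1°.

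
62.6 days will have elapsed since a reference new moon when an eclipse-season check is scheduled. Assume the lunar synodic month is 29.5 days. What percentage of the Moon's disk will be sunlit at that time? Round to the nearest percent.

62.6/29.5 = 2.122 lunations, so 2 complete cycles and 3.60 d into the next.
Phase angle: θ = 360°·(3.60 d)/(29.5 d) = 43.9°.
cos 43.9° = 0.720, so f = (1 − 0.720)/2 = 0.140, so 14%.

14%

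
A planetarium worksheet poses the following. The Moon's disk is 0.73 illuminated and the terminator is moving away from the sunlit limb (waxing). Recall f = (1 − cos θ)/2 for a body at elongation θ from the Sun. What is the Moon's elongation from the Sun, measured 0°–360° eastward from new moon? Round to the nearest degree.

From f = (1 − cos θ)/2: cos θ = 1 − 2×0.73 = -0.460; arccos → 117.4°.
Waxing ⇒ before full, so θ = 117.4°.

117°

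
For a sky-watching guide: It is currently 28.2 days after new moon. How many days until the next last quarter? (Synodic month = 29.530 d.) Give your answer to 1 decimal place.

Last quarter is 0.75 of the way through the cycle: age 0.75 × 29.530 = 22.148 d.
This lunation's last quarter (22.148 d) has passed, so add one period: 51.678 − 28.2 = 23.478 days.

23.5 days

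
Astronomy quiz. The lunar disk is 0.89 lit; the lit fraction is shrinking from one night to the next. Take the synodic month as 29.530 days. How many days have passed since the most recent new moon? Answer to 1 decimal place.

From f = (1 − cos θ)/2: cos θ = 1 − 2×0.89 = -0.780; arccos → 141.3°.
Waning ⇒ past full, so θ = 360° − 141.3° = 218.7°.
At 360°/29.530 d per day, 218.7° corresponds to 17.94 days.

17.9 days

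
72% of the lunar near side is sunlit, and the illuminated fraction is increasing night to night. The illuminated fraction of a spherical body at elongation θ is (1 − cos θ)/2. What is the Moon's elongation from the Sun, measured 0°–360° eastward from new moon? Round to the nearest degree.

cos θ = 1 − 2f = -0.440, giving a principal value of 116.1°.
The Moon is waxing (0°–180°), so θ = 116.1° directly.

116°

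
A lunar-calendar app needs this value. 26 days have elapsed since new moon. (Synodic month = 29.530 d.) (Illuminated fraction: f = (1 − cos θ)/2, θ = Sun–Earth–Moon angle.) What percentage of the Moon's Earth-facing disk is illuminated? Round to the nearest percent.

Elongation θ = 360° × 26/29.530 ≈ 317.0°.
cos 317.0° = 0.731, so f = (1 − 0.731)/2 = 0.135, so 13%.

13%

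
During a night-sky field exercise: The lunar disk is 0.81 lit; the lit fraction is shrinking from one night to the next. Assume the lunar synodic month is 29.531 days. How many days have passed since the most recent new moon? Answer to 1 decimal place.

19.0 days

cos θ = 1 − 2f = -0.620, giving a principal value of 128.3°.
Waning ⇒ past full, so θ = 360° − 128.3° = 231.7°.
At 360°/29.531 d per day, 231.7° corresponds to 19.01 days.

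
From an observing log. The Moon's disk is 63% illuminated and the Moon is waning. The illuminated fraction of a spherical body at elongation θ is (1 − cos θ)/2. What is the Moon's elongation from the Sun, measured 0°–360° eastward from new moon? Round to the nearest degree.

255°

Invert f = (1 − cos θ)/2 to get cos θ = 1 − 2(0.63) = -0.260, hence θ₀ = arccos -0.260 = 105.1°.
Since the Moon is past full (waning), take the reflex angle: θ = 360° − 105.1° = 254.9°.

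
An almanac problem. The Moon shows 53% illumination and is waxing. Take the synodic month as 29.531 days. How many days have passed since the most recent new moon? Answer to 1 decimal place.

7.7 days

cos θ = 1 − 2f = -0.060, giving a principal value of 93.4°.
Before full moon the principal value applies: θ = 93.4°.
That fraction of the synodic month is 93.4/360 × 29.531 d ≈ 7.66 d.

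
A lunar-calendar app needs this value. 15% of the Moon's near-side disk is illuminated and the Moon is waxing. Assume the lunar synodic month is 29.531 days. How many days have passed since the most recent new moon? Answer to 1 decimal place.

cos θ = 1 − 2f = 0.700, giving a principal value of 45.6°.
Before full moon the principal value applies: θ = 45.6°.
At 360°/29.531 d per day, 45.6° corresponds to 3.74 days.

3.7 days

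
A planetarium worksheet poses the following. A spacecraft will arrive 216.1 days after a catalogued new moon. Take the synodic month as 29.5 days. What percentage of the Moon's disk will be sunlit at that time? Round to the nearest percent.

216.1 d spans 7 complete synodic months (7 × 29.5 = 206.50 d) plus 9.60 d.
The Moon has covered 9.60/29.5 of its cycle, so θ ≈ 360° × 9.60/29.5 = 117.2°.
cos 117.2° = (-0.456), so f = (1 − (-0.456))/2 = 0.728, so 73%.

73%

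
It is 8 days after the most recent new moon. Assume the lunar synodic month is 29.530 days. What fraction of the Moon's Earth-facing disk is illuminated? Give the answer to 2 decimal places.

Phase angle: θ = 360°·(8 d)/(29.530 d) = 97.5°.
cos 97.5° = (-0.131), so f = (1 − (-0.131))/2 = 0.566.

0.57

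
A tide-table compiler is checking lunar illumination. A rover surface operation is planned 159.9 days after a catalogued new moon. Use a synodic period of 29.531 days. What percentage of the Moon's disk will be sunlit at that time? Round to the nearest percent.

Reduce mod P: 159.9 − 5×29.531 = 12.25 d into the current lunation.
Elongation θ = 360° × 12.25/29.531 ≈ 149.3°.
With cos θ = (-0.860), the lit fraction is (1 − (-0.860))/2 ≈ 0.930, so 93%.

93%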